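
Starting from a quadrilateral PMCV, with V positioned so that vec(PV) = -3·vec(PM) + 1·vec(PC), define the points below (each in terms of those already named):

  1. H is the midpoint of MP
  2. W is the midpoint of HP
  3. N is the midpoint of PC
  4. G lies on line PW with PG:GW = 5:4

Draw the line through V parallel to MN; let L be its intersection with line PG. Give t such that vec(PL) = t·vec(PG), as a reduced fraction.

Assign P = (0, 0), M = (1, 0), C = (0, 1), V = (-3, 1) — the answer is frame-independent, so this choice is without loss of generality.
1. H is the midpoint of MP ⇒ H = (1/2, 0)
2. W is the midpoint of HP ⇒ W = (1/4, 0)
3. N is the midpoint of PC ⇒ N = (0, 1/2)
4. G lies on line PW with PG:GW = 5:4 ⇒ G = (5/36, 0)
through V parallel to MN: direction (-1, 1/2); meets PG at L = (-1, 0)
L = P + t·(G−P) with t = -36/5

t = -36/5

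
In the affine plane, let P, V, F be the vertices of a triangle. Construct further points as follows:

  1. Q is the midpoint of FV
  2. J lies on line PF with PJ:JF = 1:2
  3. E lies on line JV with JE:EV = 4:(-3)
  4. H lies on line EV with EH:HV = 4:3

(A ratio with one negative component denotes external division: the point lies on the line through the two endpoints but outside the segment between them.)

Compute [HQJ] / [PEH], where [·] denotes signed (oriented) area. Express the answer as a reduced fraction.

Work in coordinates with P = (0, 0), V = (1, 0), F = (0, 1).
1. Q is the midpoint of FV ⇒ Q = (1/2, 1/2)
2. J lies on line PF with PJ:JF = 1:2 ⇒ J = (0, 1/3)
3. E lies on line JV with JE:EV = 4:(-3) ⇒ E = (4, -1)
4. H lies on line EV with EH:HV = 4:3 ⇒ H = (16/7, -3/7)
2·[HQJ] = 16/21, 2·[PEH] = 4/7
[HQJ]:[PEH] = 16/21:4/7 = 4/3

[HQJ]:[PEH] = 4/3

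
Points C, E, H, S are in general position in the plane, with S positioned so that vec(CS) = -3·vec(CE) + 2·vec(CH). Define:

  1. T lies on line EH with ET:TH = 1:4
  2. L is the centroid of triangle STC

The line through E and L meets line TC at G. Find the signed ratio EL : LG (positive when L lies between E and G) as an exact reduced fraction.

Choose coordinates C = (0, 0), E = (1, 0), H = (0, 1), S = (-3, 2).
1. T lies on line EH with ET:TH = 1:4 ⇒ T = (4/5, 1/5)
2. L is the centroid of triangle STC ⇒ L = (-11/15, 11/15)
line EL meets TC at G = (22/35, 11/70)
L = E + t·(G−E) with t = 14/3, so EL:LG = 14/3:-11/3

EL:LG = -14/11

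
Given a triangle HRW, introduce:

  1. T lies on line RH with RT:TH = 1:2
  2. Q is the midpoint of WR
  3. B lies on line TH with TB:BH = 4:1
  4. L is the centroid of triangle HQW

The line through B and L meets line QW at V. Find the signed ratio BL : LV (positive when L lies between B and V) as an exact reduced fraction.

Choose coordinates H = (0, 0), R = (1, 0), W = (0, 1).
1. T lies on line RH with RT:TH = 1:2 ⇒ T = (2/3, 0)
2. Q is the midpoint of WR ⇒ Q = (1/2, 1/2)
3. B lies on line TH with TB:BH = 4:1 ⇒ B = (2/15, 0)
4. L is the centroid of triangle HQW ⇒ L = (1/6, 1/2)
line BL meets QW at V = (3/16, 13/16)
L = B + t·(V−B) with t = 8/13, so BL:LV = 8/13:5/13

BL:LV = 8/5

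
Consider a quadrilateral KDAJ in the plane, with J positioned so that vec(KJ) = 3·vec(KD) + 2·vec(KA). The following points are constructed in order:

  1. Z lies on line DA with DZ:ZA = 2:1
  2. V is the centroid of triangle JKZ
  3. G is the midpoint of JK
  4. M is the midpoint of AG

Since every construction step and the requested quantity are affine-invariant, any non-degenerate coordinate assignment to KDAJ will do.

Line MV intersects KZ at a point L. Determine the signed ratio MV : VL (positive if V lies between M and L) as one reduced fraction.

MV:VL = -5/8

Choose coordinates K = (0, 0), D = (1, 0), A = (0, 1), J = (3, 2).
1. Z lies on line DA with DZ:ZA = 2:1 ⇒ Z = (1/3, 2/3)
2. V is the centroid of triangle JKZ ⇒ V = (10/9, 8/9)
3. G is the midpoint of JK ⇒ G = (3/2, 1)
4. M is the midpoint of AG ⇒ M = (3/4, 1)
line MV meets KZ at L = (8/15, 16/15)
V = M + t·(L−M) with t = -5/3, so MV:VL = -5/3:8/3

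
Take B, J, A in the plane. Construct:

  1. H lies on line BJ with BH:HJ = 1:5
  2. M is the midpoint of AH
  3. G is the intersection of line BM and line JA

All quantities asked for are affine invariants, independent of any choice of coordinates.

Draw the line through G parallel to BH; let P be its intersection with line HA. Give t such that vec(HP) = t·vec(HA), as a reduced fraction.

t = 6/7

Work in coordinates with B = (0, 0), J = (1, 0), A = (0, 1).
1. H lies on line BJ with BH:HJ = 1:5 ⇒ H = (1/6, 0)
2. M is the midpoint of AH ⇒ M = (1/12, 1/2)
3. G is the intersection of line BM and line JA ⇒ G = (1/7, 6/7)
through G parallel to BH: direction (1/6, 0); meets HA at P = (1/42, 6/7)
P = H + t·(A−H) with t = 6/7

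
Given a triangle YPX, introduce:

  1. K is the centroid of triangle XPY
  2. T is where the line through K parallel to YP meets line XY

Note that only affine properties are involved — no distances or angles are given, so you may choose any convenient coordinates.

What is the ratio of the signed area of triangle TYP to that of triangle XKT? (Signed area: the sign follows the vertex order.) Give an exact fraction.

[TYP]:[XKT] = -3/2

Work in coordinates with Y = (0, 0), P = (1, 0), X = (0, 1).
1. K is the centroid of triangle XPY ⇒ K = (1/3, 1/3)
2. T is where the line through K parallel to YP meets line XY ⇒ T = (0, 1/3)
2·[TYP] = 1/3, 2·[XKT] = -2/9
[TYP]:[XKT] = 1/3:-2/9 = -3/2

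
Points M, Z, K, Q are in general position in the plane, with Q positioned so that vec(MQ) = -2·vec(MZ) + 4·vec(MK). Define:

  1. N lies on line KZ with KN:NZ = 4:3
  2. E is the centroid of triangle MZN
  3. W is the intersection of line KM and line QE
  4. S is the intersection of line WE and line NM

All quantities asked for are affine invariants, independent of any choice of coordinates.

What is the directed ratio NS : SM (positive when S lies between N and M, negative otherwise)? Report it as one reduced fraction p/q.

Choose coordinates M = (0, 0), Z = (1, 0), K = (0, 1), Q = (-2, 4).
1. N lies on line KZ with KN:NZ = 4:3 ⇒ N = (4/7, 3/7)
2. E is the centroid of triangle MZN ⇒ E = (11/21, 1/7)
3. W is the intersection of line KM and line QE ⇒ W = (0, 50/53)
4. S is the intersection of line WE and line NM ⇒ S = (200/483, 50/161)
S = N + t·(M−N) with t = 19/69, so NS:SM = t:(1−t) = 19/69:50/69

NS:SM = 19/50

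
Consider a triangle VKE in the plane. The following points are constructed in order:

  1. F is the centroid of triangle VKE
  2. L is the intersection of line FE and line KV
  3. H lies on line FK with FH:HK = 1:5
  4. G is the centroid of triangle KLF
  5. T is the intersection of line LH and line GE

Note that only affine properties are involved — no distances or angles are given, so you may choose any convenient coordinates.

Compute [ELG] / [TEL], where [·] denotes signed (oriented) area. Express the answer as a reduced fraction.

Choose coordinates V = (0, 0), K = (1, 0), E = (0, 1).
1. F is the centroid of triangle VKE ⇒ F = (1/3, 1/3)
2. L is the intersection of line FE and line KV ⇒ L = (1/2, 0)
3. H lies on line FK with FH:HK = 1:5 ⇒ H = (4/9, 5/18)
4. G is the centroid of triangle KLF ⇒ G = (11/18, 1/9)
5. T is the intersection of line LH and line GE ⇒ T = (11/26, 5/13)
2·[ELG] = 1/6, 2·[TEL] = 3/26
[ELG]:[TEL] = 1/6:3/26 = 13/9

[ELG]:[TEL] = 13/9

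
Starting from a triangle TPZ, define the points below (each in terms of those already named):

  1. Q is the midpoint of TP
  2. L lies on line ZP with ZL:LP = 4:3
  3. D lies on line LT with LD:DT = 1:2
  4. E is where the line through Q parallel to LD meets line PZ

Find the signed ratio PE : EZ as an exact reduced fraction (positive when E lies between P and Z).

Set T = (0, 0), P = (1, 0), Z = (0, 1); any affine frame gives the same invariant.
1. Q is the midpoint of TP ⇒ Q = (1/2, 0)
2. L lies on line ZP with ZL:LP = 4:3 ⇒ L = (4/7, 3/7)
3. D lies on line LT with LD:DT = 1:2 ⇒ D = (8/21, 2/7)
4. E is where the line through Q parallel to LD meets line PZ ⇒ E = (11/14, 3/14)
E = P + t·(Z−P) with t = 3/14, so PE:EZ = t:(1−t) = 3/14:11/14

PE:EZ = 3/11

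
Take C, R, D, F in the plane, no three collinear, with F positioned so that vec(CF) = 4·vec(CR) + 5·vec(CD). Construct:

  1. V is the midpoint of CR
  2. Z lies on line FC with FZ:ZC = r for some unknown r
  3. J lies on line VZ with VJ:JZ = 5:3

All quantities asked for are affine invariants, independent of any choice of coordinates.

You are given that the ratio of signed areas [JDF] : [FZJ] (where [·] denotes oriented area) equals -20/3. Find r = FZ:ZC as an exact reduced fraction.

r = 3/2

Choose coordinates C = (0, 0), R = (1, 0), D = (0, 1), F = (4, 5).
1. V is the midpoint of CR ⇒ V = (1/2, 0)
2. With FZ:ZC = r, write λ = r/(r+1) so Z = F + λ·(C−F); Z is affine-linear in λ
3. J lies on line VZ with VJ:JZ = 5:3 ⇒ J is an affine combination of earlier points and hence also affine-linear in λ
Every point depending on Z is an affine combination of Z and λ-independent points, so each such coordinate is linear in λ; the λ² term in each signed area is a multiple of (C−F)×(C−F) = 0, so 2·[JDF] and 2·[FZJ] are each linear in λ. Evaluating at λ=0 and λ=1:
  2·[JDF] = -5/2·λ − 9/4,   2·[FZJ] = 15/16·λ
So [JDF]:[FZJ] = (-5/2·λ − 9/4) / (15/16·λ). Setting this equal to -20/3:
  -5/2·λ − 9/4 = -20/3·(15/16·λ)  ⇒  λ = 3/5
Then r = λ/(1−λ) = (3/5)/(2/5) = 3/2. Check: with r = 3/2, Z = (8/5, 2) and [JDF]:[FZJ] = -20/3 as required.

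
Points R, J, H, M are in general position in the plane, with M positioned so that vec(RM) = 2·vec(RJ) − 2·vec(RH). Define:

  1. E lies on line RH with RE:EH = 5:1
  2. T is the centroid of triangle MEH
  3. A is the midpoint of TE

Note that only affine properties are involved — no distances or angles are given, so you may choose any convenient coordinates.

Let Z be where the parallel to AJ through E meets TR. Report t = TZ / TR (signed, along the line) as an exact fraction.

t = -3/2

Choose coordinates R = (0, 0), J = (1, 0), H = (0, 1), M = (2, -2).
1. E lies on line RH with RE:EH = 5:1 ⇒ E = (0, 5/6)
2. T is the centroid of triangle MEH ⇒ T = (2/3, -1/18)
3. A is the midpoint of TE ⇒ A = (1/3, 7/18)
through E parallel to AJ: direction (2/3, -7/18); meets TR at Z = (5/3, -5/36)
Z = T + t·(R−T) with t = -3/2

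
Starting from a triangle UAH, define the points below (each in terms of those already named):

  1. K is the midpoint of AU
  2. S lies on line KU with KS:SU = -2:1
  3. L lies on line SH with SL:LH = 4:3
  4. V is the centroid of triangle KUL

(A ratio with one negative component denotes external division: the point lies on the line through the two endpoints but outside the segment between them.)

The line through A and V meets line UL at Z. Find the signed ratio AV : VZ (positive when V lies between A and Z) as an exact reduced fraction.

AV:VZ = 5

Choose coordinates U = (0, 0), A = (1, 0), H = (0, 1).
1. K is the midpoint of AU ⇒ K = (1/2, 0)
2. S lies on line KU with KS:SU = -2:1 ⇒ S = (-1/2, 0)
3. L lies on line SH with SL:LH = 4:3 ⇒ L = (-3/14, 4/7)
4. V is the centroid of triangle KUL ⇒ V = (2/21, 4/21)
line AV meets UL at Z = (-3/35, 8/35)
V = A + t·(Z−A) with t = 5/6, so AV:VZ = 5/6:1/6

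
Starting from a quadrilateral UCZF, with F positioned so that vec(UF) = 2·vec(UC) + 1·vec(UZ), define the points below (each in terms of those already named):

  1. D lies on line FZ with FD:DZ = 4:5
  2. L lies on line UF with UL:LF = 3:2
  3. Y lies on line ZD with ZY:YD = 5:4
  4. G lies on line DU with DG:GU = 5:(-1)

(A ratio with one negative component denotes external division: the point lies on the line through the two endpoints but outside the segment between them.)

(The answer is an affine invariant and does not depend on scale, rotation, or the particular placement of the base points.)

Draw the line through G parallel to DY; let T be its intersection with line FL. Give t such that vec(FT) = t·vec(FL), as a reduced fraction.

Work in coordinates with U = (0, 0), C = (1, 0), Z = (0, 1), F = (2, 1).
1. D lies on line FZ with FD:DZ = 4:5 ⇒ D = (10/9, 1)
2. L lies on line UF with UL:LF = 3:2 ⇒ L = (6/5, 3/5)
3. Y lies on line ZD with ZY:YD = 5:4 ⇒ Y = (50/81, 1)
4. G lies on line DU with DG:GU = 5:(-1) ⇒ G = (-5/18, -1/4)
through G parallel to DY: direction (-40/81, 0); meets FL at T = (-1/2, -1/4)
T = F + t·(L−F) with t = 25/8

t = 25/8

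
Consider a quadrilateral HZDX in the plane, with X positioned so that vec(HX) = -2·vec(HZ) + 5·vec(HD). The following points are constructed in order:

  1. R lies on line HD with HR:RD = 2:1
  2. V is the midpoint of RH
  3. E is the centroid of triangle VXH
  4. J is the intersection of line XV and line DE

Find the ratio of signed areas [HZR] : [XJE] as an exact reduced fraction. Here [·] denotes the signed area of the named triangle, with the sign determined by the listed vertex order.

[HZR]:[XJE] = -21/5

Choose coordinates H = (0, 0), Z = (1, 0), D = (0, 1), X = (-2, 5).
1. R lies on line HD with HR:RD = 2:1 ⇒ R = (0, 2/3)
2. V is the midpoint of RH ⇒ V = (0, 1/3)
3. E is the centroid of triangle VXH ⇒ E = (-2/3, 16/9)
4. J is the intersection of line XV and line DE ⇒ J = (-4/7, 5/3)
2·[HZR] = 2/3, 2·[XJE] = -10/63
[HZR]:[XJE] = 2/3:-10/63 = -21/5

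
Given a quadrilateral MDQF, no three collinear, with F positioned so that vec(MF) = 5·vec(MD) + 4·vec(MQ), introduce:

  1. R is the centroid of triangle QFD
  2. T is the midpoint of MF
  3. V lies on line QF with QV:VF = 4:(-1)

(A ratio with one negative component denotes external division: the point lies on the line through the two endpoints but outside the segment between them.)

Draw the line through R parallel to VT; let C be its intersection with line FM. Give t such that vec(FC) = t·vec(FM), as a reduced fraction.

Work in coordinates with M = (0, 0), D = (1, 0), Q = (0, 1), F = (5, 4).
1. R is the centroid of triangle QFD ⇒ R = (2, 5/3)
2. T is the midpoint of MF ⇒ T = (5/2, 2)
3. V lies on line QF with QV:VF = 4:(-1) ⇒ V = (20/3, 5)
through R parallel to VT: direction (-25/6, -3); meets FM at C = (17/6, 34/15)
C = F + t·(M−F) with t = 13/30

t = 13/30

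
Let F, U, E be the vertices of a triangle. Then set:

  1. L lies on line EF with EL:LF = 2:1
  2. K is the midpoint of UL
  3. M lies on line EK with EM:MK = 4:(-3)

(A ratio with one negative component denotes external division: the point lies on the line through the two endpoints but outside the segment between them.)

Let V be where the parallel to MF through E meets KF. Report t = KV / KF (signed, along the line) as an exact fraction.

t = -1/3

Work in coordinates with F = (0, 0), U = (1, 0), E = (0, 1).
1. L lies on line EF with EL:LF = 2:1 ⇒ L = (0, 1/3)
2. K is the midpoint of UL ⇒ K = (1/2, 1/6)
3. M lies on line EK with EM:MK = 4:(-3) ⇒ M = (2, -7/3)
through E parallel to MF: direction (-2, 7/3); meets KF at V = (2/3, 2/9)
V = K + t·(F−K) with t = -1/3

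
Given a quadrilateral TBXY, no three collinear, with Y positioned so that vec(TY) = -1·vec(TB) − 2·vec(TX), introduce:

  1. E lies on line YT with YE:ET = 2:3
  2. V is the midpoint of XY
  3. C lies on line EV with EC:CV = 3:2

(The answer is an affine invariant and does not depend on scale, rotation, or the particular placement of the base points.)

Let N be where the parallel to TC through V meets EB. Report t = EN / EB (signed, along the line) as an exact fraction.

t = -1/2

Work in coordinates with T = (0, 0), B = (1, 0), X = (0, 1), Y = (-1, -2).
1. E lies on line YT with YE:ET = 2:3 ⇒ E = (-3/5, -6/5)
2. V is the midpoint of XY ⇒ V = (-1/2, -1/2)
3. C lies on line EV with EC:CV = 3:2 ⇒ C = (-27/50, -39/50)
through V parallel to TC: direction (-27/50, -39/50); meets EB at N = (-7/5, -9/5)
N = E + t·(B−E) with t = -1/2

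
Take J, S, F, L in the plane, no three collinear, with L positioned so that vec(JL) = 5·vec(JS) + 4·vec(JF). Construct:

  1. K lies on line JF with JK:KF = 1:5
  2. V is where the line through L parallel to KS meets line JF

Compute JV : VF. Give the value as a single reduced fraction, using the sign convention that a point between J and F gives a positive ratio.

JV:VF = -29/23

Work in coordinates with J = (0, 0), S = (1, 0), F = (0, 1), L = (5, 4).
1. K lies on line JF with JK:KF = 1:5 ⇒ K = (0, 1/6)
2. V is where the line through L parallel to KS meets line JF ⇒ V = (0, 29/6)
V = J + t·(F−J) with t = 29/6, so JV:VF = t:(1−t) = 29/6:-23/6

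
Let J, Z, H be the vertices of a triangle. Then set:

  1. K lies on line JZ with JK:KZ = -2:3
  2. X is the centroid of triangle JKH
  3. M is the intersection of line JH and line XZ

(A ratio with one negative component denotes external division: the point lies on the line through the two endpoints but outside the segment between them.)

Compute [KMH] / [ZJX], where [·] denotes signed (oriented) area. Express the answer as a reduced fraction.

[KMH]:[ZJX] = -24/5

Choose coordinates J = (0, 0), Z = (1, 0), H = (0, 1).
1. K lies on line JZ with JK:KZ = -2:3 ⇒ K = (-2, 0)
2. X is the centroid of triangle JKH ⇒ X = (-2/3, 1/3)
3. M is the intersection of line JH and line XZ ⇒ M = (0, 1/5)
2·[KMH] = 8/5, 2·[ZJX] = -1/3
[KMH]:[ZJX] = 8/5:-1/3 = -24/5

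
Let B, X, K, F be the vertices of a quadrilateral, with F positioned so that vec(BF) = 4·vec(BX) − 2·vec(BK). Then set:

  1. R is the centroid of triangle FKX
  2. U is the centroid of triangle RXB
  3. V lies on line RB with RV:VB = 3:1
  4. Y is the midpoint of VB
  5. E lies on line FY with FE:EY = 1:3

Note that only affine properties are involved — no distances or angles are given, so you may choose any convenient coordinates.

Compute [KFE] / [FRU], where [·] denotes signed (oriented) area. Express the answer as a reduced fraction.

Work in coordinates with B = (0, 0), X = (1, 0), K = (0, 1), F = (4, -2).
1. R is the centroid of triangle FKX ⇒ R = (5/3, -1/3)
2. U is the centroid of triangle RXB ⇒ U = (8/9, -1/9)
3. V lies on line RB with RV:VB = 3:1 ⇒ V = (5/12, -1/12)
4. Y is the midpoint of VB ⇒ Y = (5/24, -1/24)
5. E lies on line FY with FE:EY = 1:3 ⇒ E = (293/96, -145/96)
2·[KFE] = -85/96, 2·[FRU] = 7/9
[KFE]:[FRU] = -85/96:7/9 = -255/224

[KFE]:[FRU] = -255/224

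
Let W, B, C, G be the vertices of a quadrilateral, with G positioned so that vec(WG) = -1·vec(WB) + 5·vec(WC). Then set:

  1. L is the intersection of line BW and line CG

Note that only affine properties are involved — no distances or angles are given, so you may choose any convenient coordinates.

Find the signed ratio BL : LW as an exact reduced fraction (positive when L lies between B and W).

Set W = (0, 0), B = (1, 0), C = (0, 1), G = (-1, 5); any affine frame gives the same invariant.
1. L is the intersection of line BW and line CG ⇒ L = (1/4, 0)
L = B + t·(W−B) with t = 3/4, so BL:LW = t:(1−t) = 3/4:1/4

BL:LW = 3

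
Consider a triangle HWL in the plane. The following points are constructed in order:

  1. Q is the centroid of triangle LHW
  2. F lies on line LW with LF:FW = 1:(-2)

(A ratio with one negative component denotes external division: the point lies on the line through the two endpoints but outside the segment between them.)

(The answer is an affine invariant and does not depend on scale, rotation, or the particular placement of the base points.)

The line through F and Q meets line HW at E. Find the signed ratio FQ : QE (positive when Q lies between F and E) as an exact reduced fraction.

Set H = (0, 0), W = (1, 0), L = (0, 1); any affine frame gives the same invariant.
1. Q is the centroid of triangle LHW ⇒ Q = (1/3, 1/3)
2. F lies on line LW with LF:FW = 1:(-2) ⇒ F = (-1, 2)
line FQ meets HW at E = (3/5, 0)
Q = F + t·(E−F) with t = 5/6, so FQ:QE = 5/6:1/6

FQ:QE = 5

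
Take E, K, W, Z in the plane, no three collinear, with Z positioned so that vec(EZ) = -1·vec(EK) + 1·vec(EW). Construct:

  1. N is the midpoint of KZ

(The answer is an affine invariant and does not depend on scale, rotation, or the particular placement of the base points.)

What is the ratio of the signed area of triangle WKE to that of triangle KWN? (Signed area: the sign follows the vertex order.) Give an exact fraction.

Assign E = (0, 0), K = (1, 0), W = (0, 1), Z = (-1, 1) — the answer is frame-independent, so this choice is without loss of generality.
1. N is the midpoint of KZ ⇒ N = (0, 1/2)
2·[WKE] = -1, 2·[KWN] = 1/2
[WKE]:[KWN] = -1:1/2 = -2

[WKE]:[KWN] = -2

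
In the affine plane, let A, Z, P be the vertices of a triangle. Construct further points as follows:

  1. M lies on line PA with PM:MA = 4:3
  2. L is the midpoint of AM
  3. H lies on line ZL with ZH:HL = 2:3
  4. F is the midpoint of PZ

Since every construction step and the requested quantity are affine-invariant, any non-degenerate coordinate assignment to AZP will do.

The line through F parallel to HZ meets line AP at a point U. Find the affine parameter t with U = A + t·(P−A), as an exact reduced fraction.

Set A = (0, 0), Z = (1, 0), P = (0, 1); any affine frame gives the same invariant.
1. M lies on line PA with PM:MA = 4:3 ⇒ M = (0, 3/7)
2. L is the midpoint of AM ⇒ L = (0, 3/14)
3. H lies on line ZL with ZH:HL = 2:3 ⇒ H = (3/5, 3/35)
4. F is the midpoint of PZ ⇒ F = (1/2, 1/2)
through F parallel to HZ: direction (2/5, -3/35); meets AP at U = (0, 17/28)
U = A + t·(P−A) with t = 17/28

t = 17/28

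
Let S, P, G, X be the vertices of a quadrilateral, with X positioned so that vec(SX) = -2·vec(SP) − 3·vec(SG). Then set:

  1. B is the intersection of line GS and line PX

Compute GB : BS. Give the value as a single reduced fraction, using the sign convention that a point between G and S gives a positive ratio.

GB:BS = -2

Choose coordinates S = (0, 0), P = (1, 0), G = (0, 1), X = (-2, -3).
1. B is the intersection of line GS and line PX ⇒ B = (0, -1)
B = G + t·(S−G) with t = 2, so GB:BS = t:(1−t) = 2:-1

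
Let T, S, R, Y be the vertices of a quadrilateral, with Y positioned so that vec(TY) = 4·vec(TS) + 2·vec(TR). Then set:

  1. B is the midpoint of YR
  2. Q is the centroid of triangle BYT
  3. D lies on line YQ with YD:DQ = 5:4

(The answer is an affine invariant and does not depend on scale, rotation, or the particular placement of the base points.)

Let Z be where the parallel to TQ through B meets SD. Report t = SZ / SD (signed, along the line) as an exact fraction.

Choose coordinates T = (0, 0), S = (1, 0), R = (0, 1), Y = (4, 2).
1. B is the midpoint of YR ⇒ B = (2, 3/2)
2. Q is the centroid of triangle BYT ⇒ Q = (2, 7/6)
3. D lies on line YQ with YD:DQ = 5:4 ⇒ D = (26/9, 83/54)
through B parallel to TQ: direction (2, 7/6); meets SD at Z = (234/47, 913/282)
Z = S + t·(D−S) with t = 99/47

t = 99/47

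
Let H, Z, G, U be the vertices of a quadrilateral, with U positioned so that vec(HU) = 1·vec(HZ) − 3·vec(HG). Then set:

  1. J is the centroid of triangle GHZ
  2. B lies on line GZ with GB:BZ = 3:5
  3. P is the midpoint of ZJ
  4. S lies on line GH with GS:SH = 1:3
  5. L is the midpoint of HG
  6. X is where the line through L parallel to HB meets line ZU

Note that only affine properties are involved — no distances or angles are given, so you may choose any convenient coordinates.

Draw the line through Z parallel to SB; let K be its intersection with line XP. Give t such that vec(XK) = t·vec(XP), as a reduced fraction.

t = 39/38

Set H = (0, 0), Z = (1, 0), G = (0, 1), U = (1, -3); any affine frame gives the same invariant.
1. J is the centroid of triangle GHZ ⇒ J = (1/3, 1/3)
2. B lies on line GZ with GB:BZ = 3:5 ⇒ B = (3/8, 5/8)
3. P is the midpoint of ZJ ⇒ P = (2/3, 1/6)
4. S lies on line GH with GS:SH = 1:3 ⇒ S = (0, 3/4)
5. L is the midpoint of HG ⇒ L = (0, 1/2)
6. X is where the line through L parallel to HB meets line ZU ⇒ X = (1, 13/6)
through Z parallel to SB: direction (3/8, -1/8); meets XP at K = (25/38, 13/114)
K = X + t·(P−X) with t = 39/38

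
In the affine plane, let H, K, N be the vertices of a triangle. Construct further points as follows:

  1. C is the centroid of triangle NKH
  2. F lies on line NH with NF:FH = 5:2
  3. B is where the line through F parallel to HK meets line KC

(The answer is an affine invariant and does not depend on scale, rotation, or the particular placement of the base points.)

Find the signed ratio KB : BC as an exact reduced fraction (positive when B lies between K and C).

KB:BC = 6

Work in coordinates with H = (0, 0), K = (1, 0), N = (0, 1).
1. C is the centroid of triangle NKH ⇒ C = (1/3, 1/3)
2. F lies on line NH with NF:FH = 5:2 ⇒ F = (0, 2/7)
3. B is where the line through F parallel to HK meets line KC ⇒ B = (3/7, 2/7)
B = K + t·(C−K) with t = 6/7, so KB:BC = t:(1−t) = 6/7:1/7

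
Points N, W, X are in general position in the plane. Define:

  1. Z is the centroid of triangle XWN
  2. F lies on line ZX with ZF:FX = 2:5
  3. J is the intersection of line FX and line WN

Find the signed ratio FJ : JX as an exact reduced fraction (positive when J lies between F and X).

Assign N = (0, 0), W = (1, 0), X = (0, 1) — the answer is frame-independent, so this choice is without loss of generality.
1. Z is the centroid of triangle XWN ⇒ Z = (1/3, 1/3)
2. F lies on line ZX with ZF:FX = 2:5 ⇒ F = (5/21, 11/21)
3. J is the intersection of line FX and line WN ⇒ J = (1/2, 0)
J = F + t·(X−F) with t = -11/10, so FJ:JX = t:(1−t) = -11/10:21/10

FJ:JX = -11/21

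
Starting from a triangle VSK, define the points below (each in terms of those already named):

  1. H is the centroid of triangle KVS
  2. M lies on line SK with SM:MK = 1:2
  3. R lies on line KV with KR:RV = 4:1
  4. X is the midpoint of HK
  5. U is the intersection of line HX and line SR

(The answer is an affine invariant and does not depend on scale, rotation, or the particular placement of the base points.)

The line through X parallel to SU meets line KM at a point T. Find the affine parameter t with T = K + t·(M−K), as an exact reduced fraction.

t = 9/16

Assign V = (0, 0), S = (1, 0), K = (0, 1) — the answer is frame-independent, so this choice is without loss of generality.
1. H is the centroid of triangle KVS ⇒ H = (1/3, 1/3)
2. M lies on line SK with SM:MK = 1:2 ⇒ M = (2/3, 1/3)
3. R lies on line KV with KR:RV = 4:1 ⇒ R = (0, 1/5)
4. X is the midpoint of HK ⇒ X = (1/6, 2/3)
5. U is the intersection of line HX and line SR ⇒ U = (4/9, 1/9)
through X parallel to SU: direction (-5/9, 1/9); meets KM at T = (3/8, 5/8)
T = K + t·(M−K) with t = 9/16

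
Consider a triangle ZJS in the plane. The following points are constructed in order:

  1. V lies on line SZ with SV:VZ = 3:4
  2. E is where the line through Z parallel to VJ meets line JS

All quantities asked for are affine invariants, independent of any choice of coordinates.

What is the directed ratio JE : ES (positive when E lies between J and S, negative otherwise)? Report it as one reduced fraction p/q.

JE:ES = -4/7

Choose coordinates Z = (0, 0), J = (1, 0), S = (0, 1).
1. V lies on line SZ with SV:VZ = 3:4 ⇒ V = (0, 4/7)
2. E is where the line through Z parallel to VJ meets line JS ⇒ E = (7/3, -4/3)
E = J + t·(S−J) with t = -4/3, so JE:ES = t:(1−t) = -4/3:7/3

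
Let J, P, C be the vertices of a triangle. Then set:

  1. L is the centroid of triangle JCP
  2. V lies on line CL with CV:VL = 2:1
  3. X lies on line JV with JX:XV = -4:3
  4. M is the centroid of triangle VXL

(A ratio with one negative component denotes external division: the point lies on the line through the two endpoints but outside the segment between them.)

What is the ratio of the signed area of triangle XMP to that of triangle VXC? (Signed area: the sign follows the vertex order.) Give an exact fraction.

[XMP]:[VXC] = 14/9

Assign J = (0, 0), P = (1, 0), C = (0, 1) — the answer is frame-independent, so this choice is without loss of generality.
1. L is the centroid of triangle JCP ⇒ L = (1/3, 1/3)
2. V lies on line CL with CV:VL = 2:1 ⇒ V = (2/9, 5/9)
3. X lies on line JV with JX:XV = -4:3 ⇒ X = (8/9, 20/9)
4. M is the centroid of triangle VXL ⇒ M = (13/27, 28/27)
2·[XMP] = 28/27, 2·[VXC] = 2/3
[XMP]:[VXC] = 28/27:2/3 = 14/9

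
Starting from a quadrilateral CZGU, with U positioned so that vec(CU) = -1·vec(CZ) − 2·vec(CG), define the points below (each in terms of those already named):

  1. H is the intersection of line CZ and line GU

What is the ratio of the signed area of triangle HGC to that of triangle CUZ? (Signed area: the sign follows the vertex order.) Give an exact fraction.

Set C = (0, 0), Z = (1, 0), G = (0, 1), U = (-1, -2); any affine frame gives the same invariant.
1. H is the intersection of line CZ and line GU ⇒ H = (-1/3, 0)
2·[HGC] = -1/3, 2·[CUZ] = 2
[HGC]:[CUZ] = -1/3:2 = -1/6

[HGC]:[CUZ] = -1/6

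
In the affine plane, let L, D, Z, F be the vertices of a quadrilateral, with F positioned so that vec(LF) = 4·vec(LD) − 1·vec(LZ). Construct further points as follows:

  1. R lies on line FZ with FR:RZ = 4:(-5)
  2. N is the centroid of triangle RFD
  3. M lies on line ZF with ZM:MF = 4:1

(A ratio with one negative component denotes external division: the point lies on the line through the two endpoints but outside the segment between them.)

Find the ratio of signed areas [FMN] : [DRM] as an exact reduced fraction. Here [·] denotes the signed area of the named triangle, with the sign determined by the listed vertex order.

Assign L = (0, 0), D = (1, 0), Z = (0, 1), F = (4, -1) — the answer is frame-independent, so this choice is without loss of generality.
1. R lies on line FZ with FR:RZ = 4:(-5) ⇒ R = (20, -9)
2. N is the centroid of triangle RFD ⇒ N = (25/3, -10/3)
3. M lies on line ZF with ZM:MF = 4:1 ⇒ M = (16/5, -3/5)
2·[FMN] = 2/15, 2·[DRM] = 42/5
[FMN]:[DRM] = 2/15:42/5 = 1/63

[FMN]:[DRM] = 1/63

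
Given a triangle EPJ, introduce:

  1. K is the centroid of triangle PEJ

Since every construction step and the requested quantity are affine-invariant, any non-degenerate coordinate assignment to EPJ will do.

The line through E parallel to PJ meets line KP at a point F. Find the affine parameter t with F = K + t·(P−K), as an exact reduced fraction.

t = -2

Work in coordinates with E = (0, 0), P = (1, 0), J = (0, 1).
1. K is the centroid of triangle PEJ ⇒ K = (1/3, 1/3)
through E parallel to PJ: direction (-1, 1); meets KP at F = (-1, 1)
F = K + t·(P−K) with t = -2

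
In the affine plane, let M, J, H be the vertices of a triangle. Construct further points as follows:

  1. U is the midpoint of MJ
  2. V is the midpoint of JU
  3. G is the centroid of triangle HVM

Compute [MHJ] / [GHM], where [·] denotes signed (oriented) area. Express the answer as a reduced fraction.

[MHJ]:[GHM] = -4

Work in coordinates with M = (0, 0), J = (1, 0), H = (0, 1).
1. U is the midpoint of MJ ⇒ U = (1/2, 0)
2. V is the midpoint of JU ⇒ V = (3/4, 0)
3. G is the centroid of triangle HVM ⇒ G = (1/4, 1/3)
2·[MHJ] = -1, 2·[GHM] = 1/4
[MHJ]:[GHM] = -1:1/4 = -4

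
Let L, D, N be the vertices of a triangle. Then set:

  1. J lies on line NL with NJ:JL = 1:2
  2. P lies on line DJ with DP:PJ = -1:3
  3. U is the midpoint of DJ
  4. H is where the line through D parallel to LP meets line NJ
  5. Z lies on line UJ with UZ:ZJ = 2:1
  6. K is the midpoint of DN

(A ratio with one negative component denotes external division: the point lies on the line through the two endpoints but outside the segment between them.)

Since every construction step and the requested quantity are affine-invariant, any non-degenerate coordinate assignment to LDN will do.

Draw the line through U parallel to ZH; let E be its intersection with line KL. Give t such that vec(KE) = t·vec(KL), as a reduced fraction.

Work in coordinates with L = (0, 0), D = (1, 0), N = (0, 1).
1. J lies on line NL with NJ:JL = 1:2 ⇒ J = (0, 2/3)
2. P lies on line DJ with DP:PJ = -1:3 ⇒ P = (3/2, -1/3)
3. U is the midpoint of DJ ⇒ U = (1/2, 1/3)
4. H is where the line through D parallel to LP meets line NJ ⇒ H = (0, 2/9)
5. Z lies on line UJ with UZ:ZJ = 2:1 ⇒ Z = (1/6, 5/9)
6. K is the midpoint of DN ⇒ K = (1/2, 1/2)
through U parallel to ZH: direction (-1/6, -1/3); meets KL at E = (2/3, 2/3)
E = K + t·(L−K) with t = -1/3

t = -1/3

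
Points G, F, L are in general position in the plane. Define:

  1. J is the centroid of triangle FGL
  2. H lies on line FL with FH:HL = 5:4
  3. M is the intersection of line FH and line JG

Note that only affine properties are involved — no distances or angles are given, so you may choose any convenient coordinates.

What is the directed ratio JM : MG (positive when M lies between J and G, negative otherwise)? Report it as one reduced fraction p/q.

JM:MG = -1/3

Set G = (0, 0), F = (1, 0), L = (0, 1); any affine frame gives the same invariant.
1. J is the centroid of triangle FGL ⇒ J = (1/3, 1/3)
2. H lies on line FL with FH:HL = 5:4 ⇒ H = (4/9, 5/9)
3. M is the intersection of line FH and line JG ⇒ M = (1/2, 1/2)
M = J + t·(G−J) with t = -1/2, so JM:MG = t:(1−t) = -1/2:3/2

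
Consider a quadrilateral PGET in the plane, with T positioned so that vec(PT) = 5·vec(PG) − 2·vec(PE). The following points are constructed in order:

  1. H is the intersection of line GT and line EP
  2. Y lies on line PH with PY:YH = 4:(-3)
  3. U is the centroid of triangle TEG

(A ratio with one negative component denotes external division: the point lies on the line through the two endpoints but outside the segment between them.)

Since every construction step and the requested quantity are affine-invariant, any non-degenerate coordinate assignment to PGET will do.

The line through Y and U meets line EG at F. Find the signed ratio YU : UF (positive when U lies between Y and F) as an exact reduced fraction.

YU:UF = 1/2

Choose coordinates P = (0, 0), G = (1, 0), E = (0, 1), T = (5, -2).
1. H is the intersection of line GT and line EP ⇒ H = (0, 1/2)
2. Y lies on line PH with PY:YH = 4:(-3) ⇒ Y = (0, 2)
3. U is the centroid of triangle TEG ⇒ U = (2, -1/3)
line YU meets EG at F = (6, -5)
U = Y + t·(F−Y) with t = 1/3, so YU:UF = 1/3:2/3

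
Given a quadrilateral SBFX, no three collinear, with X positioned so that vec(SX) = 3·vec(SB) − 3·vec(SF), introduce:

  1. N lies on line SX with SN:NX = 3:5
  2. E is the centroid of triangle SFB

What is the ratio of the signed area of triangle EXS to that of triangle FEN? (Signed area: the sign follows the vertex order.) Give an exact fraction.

[EXS]:[FEN] = -48

Set S = (0, 0), B = (1, 0), F = (0, 1), X = (3, -3); any affine frame gives the same invariant.
1. N lies on line SX with SN:NX = 3:5 ⇒ N = (9/8, -9/8)
2. E is the centroid of triangle SFB ⇒ E = (1/3, 1/3)
2·[EXS] = -2, 2·[FEN] = 1/24
[EXS]:[FEN] = -2:1/24 = -48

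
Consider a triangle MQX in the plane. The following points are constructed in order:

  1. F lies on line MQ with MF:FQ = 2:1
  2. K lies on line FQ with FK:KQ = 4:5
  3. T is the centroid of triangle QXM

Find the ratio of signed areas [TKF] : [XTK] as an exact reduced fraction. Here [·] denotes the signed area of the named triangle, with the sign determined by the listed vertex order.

[TKF]:[XTK] = -4/17

Set M = (0, 0), Q = (1, 0), X = (0, 1); any affine frame gives the same invariant.
1. F lies on line MQ with MF:FQ = 2:1 ⇒ F = (2/3, 0)
2. K lies on line FQ with FK:KQ = 4:5 ⇒ K = (22/27, 0)
3. T is the centroid of triangle QXM ⇒ T = (1/3, 1/3)
2·[TKF] = -4/81, 2·[XTK] = 17/81
[TKF]:[XTK] = -4/81:17/81 = -4/17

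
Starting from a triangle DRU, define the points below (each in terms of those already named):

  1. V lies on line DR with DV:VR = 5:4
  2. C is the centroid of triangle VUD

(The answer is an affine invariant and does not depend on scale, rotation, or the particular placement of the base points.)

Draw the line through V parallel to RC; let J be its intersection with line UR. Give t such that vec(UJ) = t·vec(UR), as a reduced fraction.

t = 17/13

Assign D = (0, 0), R = (1, 0), U = (0, 1) — the answer is frame-independent, so this choice is without loss of generality.
1. V lies on line DR with DV:VR = 5:4 ⇒ V = (5/9, 0)
2. C is the centroid of triangle VUD ⇒ C = (5/27, 1/3)
through V parallel to RC: direction (-22/27, 1/3); meets UR at J = (17/13, -4/13)
J = U + t·(R−U) with t = 17/13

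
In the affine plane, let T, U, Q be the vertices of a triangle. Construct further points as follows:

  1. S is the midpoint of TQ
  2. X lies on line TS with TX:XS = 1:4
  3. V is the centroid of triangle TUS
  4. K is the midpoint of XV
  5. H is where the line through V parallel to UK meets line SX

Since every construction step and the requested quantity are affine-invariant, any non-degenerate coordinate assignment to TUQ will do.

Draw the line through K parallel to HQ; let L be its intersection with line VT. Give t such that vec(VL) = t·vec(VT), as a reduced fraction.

t = 1/2

Assign T = (0, 0), U = (1, 0), Q = (0, 1) — the answer is frame-independent, so this choice is without loss of generality.
1. S is the midpoint of TQ ⇒ S = (0, 1/2)
2. X lies on line TS with TX:XS = 1:4 ⇒ X = (0, 1/10)
3. V is the centroid of triangle TUS ⇒ V = (1/3, 1/6)
4. K is the midpoint of XV ⇒ K = (1/6, 2/15)
5. H is where the line through V parallel to UK meets line SX ⇒ H = (0, 11/50)
through K parallel to HQ: direction (0, 39/50); meets VT at L = (1/6, 1/12)
L = V + t·(T−V) with t = 1/2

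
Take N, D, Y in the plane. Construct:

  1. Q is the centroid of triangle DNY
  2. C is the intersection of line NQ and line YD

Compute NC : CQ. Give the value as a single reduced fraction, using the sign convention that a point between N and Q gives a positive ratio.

Choose coordinates N = (0, 0), D = (1, 0), Y = (0, 1).
1. Q is the centroid of triangle DNY ⇒ Q = (1/3, 1/3)
2. C is the intersection of line NQ and line YD ⇒ C = (1/2, 1/2)
C = N + t·(Q−N) with t = 3/2, so NC:CQ = t:(1−t) = 3/2:-1/2

NC:CQ = -3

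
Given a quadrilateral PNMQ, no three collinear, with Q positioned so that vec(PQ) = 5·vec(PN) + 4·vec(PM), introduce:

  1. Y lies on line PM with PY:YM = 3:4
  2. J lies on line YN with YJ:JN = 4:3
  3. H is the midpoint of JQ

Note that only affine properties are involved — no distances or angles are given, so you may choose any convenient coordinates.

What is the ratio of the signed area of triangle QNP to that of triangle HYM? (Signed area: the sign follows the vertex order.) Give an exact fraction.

Assign P = (0, 0), N = (1, 0), M = (0, 1), Q = (5, 4) — the answer is frame-independent, so this choice is without loss of generality.
1. Y lies on line PM with PY:YM = 3:4 ⇒ Y = (0, 3/7)
2. J lies on line YN with YJ:JN = 4:3 ⇒ J = (4/7, 9/49)
3. H is the midpoint of JQ ⇒ H = (39/14, 205/98)
2·[QNP] = -4, 2·[HYM] = -78/49
[QNP]:[HYM] = -4:-78/49 = 98/39

[QNP]:[HYM] = 98/39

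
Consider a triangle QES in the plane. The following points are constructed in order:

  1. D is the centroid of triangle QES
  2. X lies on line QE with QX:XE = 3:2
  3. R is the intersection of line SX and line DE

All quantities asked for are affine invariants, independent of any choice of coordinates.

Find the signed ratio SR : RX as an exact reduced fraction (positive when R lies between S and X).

Assign Q = (0, 0), E = (1, 0), S = (0, 1) — the answer is frame-independent, so this choice is without loss of generality.
1. D is the centroid of triangle QES ⇒ D = (1/3, 1/3)
2. X lies on line QE with QX:XE = 3:2 ⇒ X = (3/5, 0)
3. R is the intersection of line SX and line DE ⇒ R = (3/7, 2/7)
R = S + t·(X−S) with t = 5/7, so SR:RX = t:(1−t) = 5/7:2/7

SR:RX = 5/2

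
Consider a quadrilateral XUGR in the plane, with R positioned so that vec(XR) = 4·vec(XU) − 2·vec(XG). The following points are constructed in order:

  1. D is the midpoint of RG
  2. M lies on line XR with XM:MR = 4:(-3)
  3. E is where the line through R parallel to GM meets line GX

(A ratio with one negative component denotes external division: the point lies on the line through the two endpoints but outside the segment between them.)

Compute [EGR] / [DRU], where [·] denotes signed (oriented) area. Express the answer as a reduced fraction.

[EGR]:[DRU] = 6

Choose coordinates X = (0, 0), U = (1, 0), G = (0, 1), R = (4, -2).
1. D is the midpoint of RG ⇒ D = (2, -1/2)
2. M lies on line XR with XM:MR = 4:(-3) ⇒ M = (16, -8)
3. E is where the line through R parallel to GM meets line GX ⇒ E = (0, 1/4)
2·[EGR] = -3, 2·[DRU] = -1/2
[EGR]:[DRU] = -3:-1/2 = 6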